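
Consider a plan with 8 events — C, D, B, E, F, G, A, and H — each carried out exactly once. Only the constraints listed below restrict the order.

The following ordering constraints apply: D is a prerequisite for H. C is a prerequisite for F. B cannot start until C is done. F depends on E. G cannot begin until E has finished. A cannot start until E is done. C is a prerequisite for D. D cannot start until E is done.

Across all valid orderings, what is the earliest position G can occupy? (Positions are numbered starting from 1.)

Working backwards through the constraints from G, its only required predecessor is E.
So at minimum 1 event comes before G, putting G no earlier than position 2. That position is achievable by scheduling exactly that predecessor first.

2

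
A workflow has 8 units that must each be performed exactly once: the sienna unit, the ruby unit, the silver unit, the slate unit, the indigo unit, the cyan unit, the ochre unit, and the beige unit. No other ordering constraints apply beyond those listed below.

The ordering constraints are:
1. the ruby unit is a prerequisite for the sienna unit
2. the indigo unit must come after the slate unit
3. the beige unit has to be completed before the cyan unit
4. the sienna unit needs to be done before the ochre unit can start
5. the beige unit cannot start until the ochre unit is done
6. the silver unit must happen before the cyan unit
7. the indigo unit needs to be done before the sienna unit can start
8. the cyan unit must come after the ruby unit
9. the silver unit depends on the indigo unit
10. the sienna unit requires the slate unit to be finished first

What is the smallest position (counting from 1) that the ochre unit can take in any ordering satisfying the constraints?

5

The units that are forced before the ochre unit, directly or transitively, are the sienna unit, the ruby unit, the slate unit, the indigo unit. That's 4 units.
With 4 mandatory predecessors, the earliest the ochre unit can sit is position 4+1 = 5, and placing just those 4 first achieves it.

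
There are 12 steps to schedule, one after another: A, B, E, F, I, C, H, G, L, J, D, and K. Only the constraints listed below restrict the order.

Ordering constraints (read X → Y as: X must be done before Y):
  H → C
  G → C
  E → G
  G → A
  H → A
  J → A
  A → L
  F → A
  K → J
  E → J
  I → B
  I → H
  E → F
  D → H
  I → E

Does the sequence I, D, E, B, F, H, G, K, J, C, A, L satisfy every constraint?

Yes

Checking each listed constraint against this order: for instance, E is in position 3 and J in position 9, so that constraint holds — and the remaining constraints check out the same way.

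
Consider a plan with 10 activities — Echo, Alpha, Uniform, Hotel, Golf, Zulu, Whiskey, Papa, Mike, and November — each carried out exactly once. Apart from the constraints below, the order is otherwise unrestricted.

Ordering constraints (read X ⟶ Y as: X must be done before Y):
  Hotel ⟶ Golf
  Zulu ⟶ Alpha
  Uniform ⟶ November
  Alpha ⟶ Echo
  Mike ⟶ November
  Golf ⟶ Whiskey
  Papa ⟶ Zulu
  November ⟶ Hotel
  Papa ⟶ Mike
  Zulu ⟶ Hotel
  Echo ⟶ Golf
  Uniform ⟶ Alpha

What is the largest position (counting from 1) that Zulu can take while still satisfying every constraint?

Every activity that must follow Zulu has to come after it. Tracing all chains starting from Zulu, those activities are: Echo, Alpha, Hotel, Golf, Whiskey — 5 in total.
With 5 mandatory successors out of 10 activities total, the latest slot for Zulu is 10−5 = 5, and it's reachable by doing all non-successors before Zulu.

5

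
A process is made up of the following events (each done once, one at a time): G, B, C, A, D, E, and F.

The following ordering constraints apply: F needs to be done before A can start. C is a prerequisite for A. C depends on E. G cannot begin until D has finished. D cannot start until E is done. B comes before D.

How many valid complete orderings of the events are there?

82

3 events have no prerequisites (B, E, F), so any of them could come first.
Enumerating by repeatedly choosing an available event (one whose prerequisites are all placed) gives 82 distinct complete orderings.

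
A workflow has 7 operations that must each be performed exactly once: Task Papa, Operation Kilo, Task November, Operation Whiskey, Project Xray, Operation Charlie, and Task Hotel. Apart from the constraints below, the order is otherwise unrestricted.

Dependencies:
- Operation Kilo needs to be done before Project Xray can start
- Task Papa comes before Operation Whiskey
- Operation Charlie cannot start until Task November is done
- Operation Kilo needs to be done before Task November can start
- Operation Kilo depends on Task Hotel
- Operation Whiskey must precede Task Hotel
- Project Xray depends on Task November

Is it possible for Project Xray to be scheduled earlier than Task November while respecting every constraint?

There is a dependency chain Task November → Project Xray, so Project Xray always comes after Task November.
So no valid ordering can have Project Xray before Task November.

No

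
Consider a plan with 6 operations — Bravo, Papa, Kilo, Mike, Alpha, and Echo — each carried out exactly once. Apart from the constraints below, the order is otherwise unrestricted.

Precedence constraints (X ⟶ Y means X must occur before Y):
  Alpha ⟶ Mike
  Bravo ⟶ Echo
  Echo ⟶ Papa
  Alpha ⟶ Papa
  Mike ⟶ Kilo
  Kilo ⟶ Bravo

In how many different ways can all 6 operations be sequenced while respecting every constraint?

1

Alpha is the only operation with nothing required before it, so every ordering starts there.
Every operation is then forced in turn, so only 1 complete ordering is consistent with the constraints.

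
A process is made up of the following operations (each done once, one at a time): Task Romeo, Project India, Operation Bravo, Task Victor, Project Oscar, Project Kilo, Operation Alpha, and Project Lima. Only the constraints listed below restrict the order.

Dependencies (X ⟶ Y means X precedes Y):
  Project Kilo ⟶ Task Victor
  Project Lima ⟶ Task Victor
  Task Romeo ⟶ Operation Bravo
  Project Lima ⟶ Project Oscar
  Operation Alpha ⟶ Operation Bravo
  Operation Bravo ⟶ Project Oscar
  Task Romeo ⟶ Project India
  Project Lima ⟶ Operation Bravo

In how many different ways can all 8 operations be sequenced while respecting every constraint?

572

The operations with no prerequisites are Task Romeo, Project Kilo, Operation Alpha, Project Lima; any of them can be placed first.
Systematically extending each partial ordering one operation at a time and counting, there are 572 complete orderings.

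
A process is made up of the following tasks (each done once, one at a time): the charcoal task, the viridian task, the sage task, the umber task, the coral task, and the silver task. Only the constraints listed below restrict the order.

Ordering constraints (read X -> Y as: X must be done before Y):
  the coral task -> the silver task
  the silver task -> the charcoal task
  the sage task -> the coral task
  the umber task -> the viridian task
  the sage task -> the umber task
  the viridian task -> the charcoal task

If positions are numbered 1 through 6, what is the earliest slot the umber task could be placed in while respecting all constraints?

The only task forced before the umber task (directly or transitively) is the sage task.
With 1 mandatory predecessor, the earliest the umber task can sit is position 1+1 = 2, and placing just that one first achieves it.

2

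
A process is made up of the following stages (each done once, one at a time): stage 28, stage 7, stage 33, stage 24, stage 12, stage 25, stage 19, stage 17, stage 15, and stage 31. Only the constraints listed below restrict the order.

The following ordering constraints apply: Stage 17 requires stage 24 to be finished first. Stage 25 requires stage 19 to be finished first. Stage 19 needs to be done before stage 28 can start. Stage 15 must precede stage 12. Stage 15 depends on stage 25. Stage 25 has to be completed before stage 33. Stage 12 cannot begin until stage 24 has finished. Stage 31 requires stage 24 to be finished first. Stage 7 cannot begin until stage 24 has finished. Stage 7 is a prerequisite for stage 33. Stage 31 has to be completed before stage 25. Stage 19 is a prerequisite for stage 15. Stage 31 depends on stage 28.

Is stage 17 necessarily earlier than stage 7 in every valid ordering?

No

Stage 17 and stage 7 are not related by any chain of constraints.
There exist valid orderings with stage 7 before stage 17, so stage 17 is not required to come first.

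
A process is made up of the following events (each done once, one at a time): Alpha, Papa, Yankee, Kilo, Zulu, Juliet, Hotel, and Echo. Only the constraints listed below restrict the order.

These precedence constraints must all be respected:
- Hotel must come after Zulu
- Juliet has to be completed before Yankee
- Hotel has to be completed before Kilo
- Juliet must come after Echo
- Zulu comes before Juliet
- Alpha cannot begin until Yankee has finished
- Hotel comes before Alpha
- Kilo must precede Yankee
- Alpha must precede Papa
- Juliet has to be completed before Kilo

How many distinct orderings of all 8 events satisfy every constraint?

5

2 events have no prerequisites (Zulu, Echo), so any of them could come first.
Systematically extending each partial ordering one event at a time and counting, there are 5 complete orderings.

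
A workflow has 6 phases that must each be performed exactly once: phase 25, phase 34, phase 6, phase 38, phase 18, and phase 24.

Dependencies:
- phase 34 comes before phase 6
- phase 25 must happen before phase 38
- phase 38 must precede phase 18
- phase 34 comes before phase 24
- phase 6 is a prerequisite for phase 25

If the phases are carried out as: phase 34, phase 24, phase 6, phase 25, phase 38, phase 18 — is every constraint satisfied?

Every stated constraint is respected: phase 34 sits at position 1, ahead of phase 6 at position 3, and each of the other listed pairs likewise has the predecessor earlier in the sequence.

Yes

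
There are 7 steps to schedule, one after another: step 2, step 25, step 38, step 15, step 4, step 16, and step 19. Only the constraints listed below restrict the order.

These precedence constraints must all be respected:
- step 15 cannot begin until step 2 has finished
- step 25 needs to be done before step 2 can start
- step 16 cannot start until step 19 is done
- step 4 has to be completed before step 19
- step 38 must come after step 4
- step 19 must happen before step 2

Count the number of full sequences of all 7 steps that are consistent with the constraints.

57

2 steps have no prerequisites (step 25, step 4), so any of them could come first.
Counting all ways to extend the partial order to a total order gives 57.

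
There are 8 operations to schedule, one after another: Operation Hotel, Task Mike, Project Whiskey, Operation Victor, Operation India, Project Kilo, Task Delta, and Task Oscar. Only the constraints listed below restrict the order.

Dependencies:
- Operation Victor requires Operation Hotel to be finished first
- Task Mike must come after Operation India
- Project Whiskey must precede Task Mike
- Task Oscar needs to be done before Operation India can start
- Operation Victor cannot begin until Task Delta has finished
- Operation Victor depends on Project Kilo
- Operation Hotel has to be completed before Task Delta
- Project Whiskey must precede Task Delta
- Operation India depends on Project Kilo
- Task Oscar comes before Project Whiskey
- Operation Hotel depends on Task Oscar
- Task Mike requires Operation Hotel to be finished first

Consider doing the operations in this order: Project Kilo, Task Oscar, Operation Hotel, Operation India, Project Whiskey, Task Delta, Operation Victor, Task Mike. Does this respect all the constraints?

Yes

Every stated constraint is respected: Project Kilo sits at position 1, ahead of Operation Victor at position 7, and each of the other listed pairs likewise has the predecessor earlier in the sequence.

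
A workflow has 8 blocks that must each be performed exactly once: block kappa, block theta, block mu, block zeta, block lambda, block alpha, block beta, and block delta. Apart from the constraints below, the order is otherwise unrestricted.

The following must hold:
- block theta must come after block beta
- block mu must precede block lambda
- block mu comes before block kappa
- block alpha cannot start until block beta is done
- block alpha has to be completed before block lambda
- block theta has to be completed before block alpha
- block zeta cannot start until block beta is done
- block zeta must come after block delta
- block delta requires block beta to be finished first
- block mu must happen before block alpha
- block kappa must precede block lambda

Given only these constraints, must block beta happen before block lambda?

Yes

Following the dependencies: block beta → block alpha → block lambda.
That forces block beta before block lambda in every valid schedule.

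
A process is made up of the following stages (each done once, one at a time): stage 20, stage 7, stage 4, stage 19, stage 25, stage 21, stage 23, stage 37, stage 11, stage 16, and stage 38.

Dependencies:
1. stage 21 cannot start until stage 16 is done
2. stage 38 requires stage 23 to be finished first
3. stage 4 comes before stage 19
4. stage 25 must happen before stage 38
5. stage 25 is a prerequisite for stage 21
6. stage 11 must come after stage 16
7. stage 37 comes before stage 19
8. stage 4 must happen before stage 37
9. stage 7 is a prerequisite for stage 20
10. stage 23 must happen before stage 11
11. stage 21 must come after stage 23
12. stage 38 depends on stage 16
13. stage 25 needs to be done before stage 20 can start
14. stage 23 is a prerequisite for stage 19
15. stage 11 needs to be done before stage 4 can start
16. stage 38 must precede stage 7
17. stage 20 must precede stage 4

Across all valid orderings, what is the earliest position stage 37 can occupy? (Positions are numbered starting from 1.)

Working backwards through the constraints from stage 37, its full set of required predecessors is stage 20, stage 7, stage 4, stage 25, stage 23, stage 11, stage 16, stage 38 — 8 of them.
So at minimum 8 stages come before stage 37, putting stage 37 no earlier than position 9. That position is achievable by scheduling exactly those predecessors first.

9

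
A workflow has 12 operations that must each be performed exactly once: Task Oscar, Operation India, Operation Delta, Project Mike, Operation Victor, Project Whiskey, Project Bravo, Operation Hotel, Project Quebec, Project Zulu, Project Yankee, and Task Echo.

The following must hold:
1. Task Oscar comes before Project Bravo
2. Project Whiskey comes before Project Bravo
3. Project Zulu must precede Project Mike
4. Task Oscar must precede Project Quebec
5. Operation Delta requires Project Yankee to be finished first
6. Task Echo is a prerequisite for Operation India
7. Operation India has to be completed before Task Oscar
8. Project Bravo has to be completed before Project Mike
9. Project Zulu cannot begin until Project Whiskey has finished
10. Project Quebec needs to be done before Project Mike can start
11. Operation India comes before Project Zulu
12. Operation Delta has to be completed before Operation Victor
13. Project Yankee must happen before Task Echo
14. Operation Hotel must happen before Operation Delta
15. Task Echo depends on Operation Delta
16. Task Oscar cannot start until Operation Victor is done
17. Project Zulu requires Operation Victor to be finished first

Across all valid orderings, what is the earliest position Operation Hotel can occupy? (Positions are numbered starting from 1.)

Nothing is required before Operation Hotel; it can be the very first operation.

1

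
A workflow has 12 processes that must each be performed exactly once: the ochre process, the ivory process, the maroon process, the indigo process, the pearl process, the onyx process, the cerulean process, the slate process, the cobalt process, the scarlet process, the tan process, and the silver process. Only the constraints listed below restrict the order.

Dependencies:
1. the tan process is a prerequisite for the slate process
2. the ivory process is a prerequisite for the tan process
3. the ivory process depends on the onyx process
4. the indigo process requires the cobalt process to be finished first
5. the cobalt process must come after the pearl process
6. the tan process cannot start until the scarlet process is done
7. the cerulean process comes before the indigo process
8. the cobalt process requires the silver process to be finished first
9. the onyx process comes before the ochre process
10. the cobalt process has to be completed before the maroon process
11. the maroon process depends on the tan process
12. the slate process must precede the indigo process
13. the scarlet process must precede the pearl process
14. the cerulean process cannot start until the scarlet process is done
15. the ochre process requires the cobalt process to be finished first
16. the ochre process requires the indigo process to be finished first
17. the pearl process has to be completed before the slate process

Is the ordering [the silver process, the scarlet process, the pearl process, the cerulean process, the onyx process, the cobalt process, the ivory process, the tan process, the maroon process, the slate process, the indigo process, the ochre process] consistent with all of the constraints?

Yes

Checking each listed constraint against this order: for instance, the cerulean process is in position 4 and the indigo process in position 11, so that constraint holds — and the remaining constraints check out the same way.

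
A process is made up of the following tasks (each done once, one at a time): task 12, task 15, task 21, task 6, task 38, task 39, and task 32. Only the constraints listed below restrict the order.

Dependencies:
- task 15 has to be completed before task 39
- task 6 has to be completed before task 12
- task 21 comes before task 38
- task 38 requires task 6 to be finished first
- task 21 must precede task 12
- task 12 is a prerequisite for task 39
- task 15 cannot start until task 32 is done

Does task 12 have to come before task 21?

There is a chain task 21 → task 12, which puts task 21 before task 12.
So task 12 does not have to come before task 21 — it cannot.

No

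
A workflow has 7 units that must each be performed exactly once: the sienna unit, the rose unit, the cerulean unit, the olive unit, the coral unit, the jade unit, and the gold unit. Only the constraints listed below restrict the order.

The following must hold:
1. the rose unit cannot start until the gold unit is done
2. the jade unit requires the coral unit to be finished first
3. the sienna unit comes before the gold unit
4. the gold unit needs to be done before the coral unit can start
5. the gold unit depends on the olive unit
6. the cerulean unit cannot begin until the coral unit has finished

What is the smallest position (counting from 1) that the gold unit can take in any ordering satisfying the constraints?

3

Working backwards through the constraints from the gold unit, its full set of required predecessors is the sienna unit, the olive unit — 2 of them.
So at minimum 2 units come before the gold unit, putting the gold unit no earlier than position 3. That position is achievable by scheduling exactly those predecessors first.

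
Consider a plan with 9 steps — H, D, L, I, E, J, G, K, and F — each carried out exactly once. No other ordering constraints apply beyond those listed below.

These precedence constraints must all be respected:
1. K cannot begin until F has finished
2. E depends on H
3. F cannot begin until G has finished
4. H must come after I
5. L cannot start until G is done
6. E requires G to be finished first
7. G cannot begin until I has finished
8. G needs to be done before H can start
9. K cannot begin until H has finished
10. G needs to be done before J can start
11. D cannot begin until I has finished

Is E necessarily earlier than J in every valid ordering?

No

No chain of constraints connects E to J in either direction.
So E can come before J or after — it is not forced.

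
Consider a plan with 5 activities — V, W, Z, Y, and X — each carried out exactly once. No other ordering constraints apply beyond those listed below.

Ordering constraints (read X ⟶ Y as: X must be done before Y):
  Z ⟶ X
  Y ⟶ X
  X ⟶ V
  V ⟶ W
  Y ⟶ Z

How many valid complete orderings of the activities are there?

1

Y is the only activity with nothing required before it, so every ordering starts there.
Continuing from there, at each step only one activity has all its prerequisites placed, so the ordering is fully determined — there is exactly 1.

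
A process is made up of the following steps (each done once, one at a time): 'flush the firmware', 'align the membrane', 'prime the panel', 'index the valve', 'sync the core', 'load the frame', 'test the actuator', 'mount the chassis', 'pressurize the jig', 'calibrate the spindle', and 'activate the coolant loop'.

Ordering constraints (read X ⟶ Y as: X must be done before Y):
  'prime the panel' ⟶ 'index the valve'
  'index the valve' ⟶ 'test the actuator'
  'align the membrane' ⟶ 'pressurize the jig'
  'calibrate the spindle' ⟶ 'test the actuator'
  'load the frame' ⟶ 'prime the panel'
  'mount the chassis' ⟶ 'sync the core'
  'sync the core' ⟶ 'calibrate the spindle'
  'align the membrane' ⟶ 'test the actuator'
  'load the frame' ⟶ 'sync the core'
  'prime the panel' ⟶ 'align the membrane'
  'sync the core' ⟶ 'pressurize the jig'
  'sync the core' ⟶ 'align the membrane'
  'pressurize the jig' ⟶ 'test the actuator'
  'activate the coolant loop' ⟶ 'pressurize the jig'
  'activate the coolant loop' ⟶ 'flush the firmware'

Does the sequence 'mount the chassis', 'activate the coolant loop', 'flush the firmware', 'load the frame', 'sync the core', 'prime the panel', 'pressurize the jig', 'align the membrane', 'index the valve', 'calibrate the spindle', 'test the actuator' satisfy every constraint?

No

The sequence places 'pressurize the jig' ahead of 'align the membrane'.
That contradicts the constraint that 'align the membrane' must precede 'pressurize the jig'.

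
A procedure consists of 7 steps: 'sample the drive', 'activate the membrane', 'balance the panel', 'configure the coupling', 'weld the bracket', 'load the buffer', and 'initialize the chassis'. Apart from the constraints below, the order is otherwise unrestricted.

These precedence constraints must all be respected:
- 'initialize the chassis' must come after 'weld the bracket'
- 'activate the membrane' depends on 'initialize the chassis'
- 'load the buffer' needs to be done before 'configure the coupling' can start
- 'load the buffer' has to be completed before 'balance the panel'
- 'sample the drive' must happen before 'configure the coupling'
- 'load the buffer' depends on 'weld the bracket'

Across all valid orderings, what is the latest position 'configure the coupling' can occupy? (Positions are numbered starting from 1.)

No constraint forces any step after 'configure the coupling', so it can be placed last, in position 7.

7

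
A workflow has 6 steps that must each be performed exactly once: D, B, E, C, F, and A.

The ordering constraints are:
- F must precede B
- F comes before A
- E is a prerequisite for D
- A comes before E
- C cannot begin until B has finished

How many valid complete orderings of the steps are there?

10

Only F has no prerequisites, so it must go first.
Counting all ways to extend the partial order to a total order gives 10.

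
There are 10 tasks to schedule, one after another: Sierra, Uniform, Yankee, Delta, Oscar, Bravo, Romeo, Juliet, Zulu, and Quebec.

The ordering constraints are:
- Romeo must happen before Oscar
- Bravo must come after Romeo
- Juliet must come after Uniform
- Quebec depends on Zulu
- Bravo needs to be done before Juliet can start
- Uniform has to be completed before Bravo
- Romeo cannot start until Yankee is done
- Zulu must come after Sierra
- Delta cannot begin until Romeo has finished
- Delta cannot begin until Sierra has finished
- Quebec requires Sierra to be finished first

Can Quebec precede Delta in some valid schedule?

The constraints leave Quebec and Delta unordered relative to each other; nothing requires Delta earlier.
So a valid ordering placing Quebec earlier than Delta exists.

Yes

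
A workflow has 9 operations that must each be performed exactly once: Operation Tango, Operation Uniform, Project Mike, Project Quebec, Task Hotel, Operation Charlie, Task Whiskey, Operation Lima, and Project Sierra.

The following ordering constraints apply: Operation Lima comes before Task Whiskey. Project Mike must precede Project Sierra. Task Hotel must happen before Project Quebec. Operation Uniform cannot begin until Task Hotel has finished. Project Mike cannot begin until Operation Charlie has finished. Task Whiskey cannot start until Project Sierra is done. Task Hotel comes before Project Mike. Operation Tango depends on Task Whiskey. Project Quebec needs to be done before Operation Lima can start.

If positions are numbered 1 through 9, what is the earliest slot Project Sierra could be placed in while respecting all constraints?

4

Every operation that must precede Project Sierra has to come before it. Tracing all chains that end at Project Sierra, those operations are: Project Mike, Task Hotel, Operation Charlie — 3 in total.
So at minimum 3 operations come before Project Sierra, putting Project Sierra no earlier than position 4. That position is achievable by scheduling exactly those predecessors first.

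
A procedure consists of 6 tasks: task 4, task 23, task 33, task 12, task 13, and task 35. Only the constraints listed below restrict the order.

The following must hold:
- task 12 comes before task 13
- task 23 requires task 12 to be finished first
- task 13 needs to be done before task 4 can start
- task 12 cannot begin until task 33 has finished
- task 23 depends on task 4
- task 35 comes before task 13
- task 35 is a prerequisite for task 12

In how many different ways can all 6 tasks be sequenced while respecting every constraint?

2

The tasks with no prerequisites are task 33, task 35; any of them can be placed first.
Enumerating by repeatedly choosing an available task (one whose prerequisites are all placed) gives 2 distinct complete orderings.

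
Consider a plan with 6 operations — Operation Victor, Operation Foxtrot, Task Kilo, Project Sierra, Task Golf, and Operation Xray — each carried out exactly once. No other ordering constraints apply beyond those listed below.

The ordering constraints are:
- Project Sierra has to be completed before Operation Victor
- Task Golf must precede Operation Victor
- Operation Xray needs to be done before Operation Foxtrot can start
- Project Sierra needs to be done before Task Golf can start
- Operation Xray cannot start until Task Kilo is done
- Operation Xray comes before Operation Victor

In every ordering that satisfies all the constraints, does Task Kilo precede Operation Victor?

Yes

Following the dependencies: Task Kilo → Operation Xray → Operation Victor.
So Task Kilo must precede Operation Victor in any valid ordering.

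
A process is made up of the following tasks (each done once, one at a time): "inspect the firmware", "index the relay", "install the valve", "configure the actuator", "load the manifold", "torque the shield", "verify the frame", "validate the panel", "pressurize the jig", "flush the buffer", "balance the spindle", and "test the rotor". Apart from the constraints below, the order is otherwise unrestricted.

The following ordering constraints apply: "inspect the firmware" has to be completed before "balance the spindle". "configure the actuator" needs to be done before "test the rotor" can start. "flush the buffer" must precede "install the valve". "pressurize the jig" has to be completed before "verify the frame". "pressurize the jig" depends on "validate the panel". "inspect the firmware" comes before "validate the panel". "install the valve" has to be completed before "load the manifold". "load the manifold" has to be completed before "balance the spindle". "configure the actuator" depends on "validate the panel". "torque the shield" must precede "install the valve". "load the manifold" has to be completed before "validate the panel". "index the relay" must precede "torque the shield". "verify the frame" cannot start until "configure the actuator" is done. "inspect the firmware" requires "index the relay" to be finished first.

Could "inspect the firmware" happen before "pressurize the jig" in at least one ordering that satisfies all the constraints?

Yes

The constraints force "inspect the firmware" before "pressurize the jig", so yes — every valid ordering has "inspect the firmware" earlier.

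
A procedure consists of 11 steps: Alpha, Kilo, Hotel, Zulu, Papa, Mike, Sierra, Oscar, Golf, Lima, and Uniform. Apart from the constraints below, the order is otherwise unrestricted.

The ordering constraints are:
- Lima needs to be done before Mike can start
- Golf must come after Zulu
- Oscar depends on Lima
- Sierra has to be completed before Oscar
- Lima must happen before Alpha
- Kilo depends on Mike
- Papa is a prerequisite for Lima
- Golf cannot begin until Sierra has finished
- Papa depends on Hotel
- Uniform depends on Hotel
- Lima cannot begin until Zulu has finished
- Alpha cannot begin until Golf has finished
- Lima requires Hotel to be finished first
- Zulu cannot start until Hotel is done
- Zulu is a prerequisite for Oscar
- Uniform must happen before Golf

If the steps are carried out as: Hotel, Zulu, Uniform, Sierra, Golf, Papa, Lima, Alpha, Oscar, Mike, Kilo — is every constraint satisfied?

Checking each listed constraint against this order: for instance, Zulu is in position 2 and Oscar in position 9, so that constraint holds — and the remaining constraints check out the same way.

Yes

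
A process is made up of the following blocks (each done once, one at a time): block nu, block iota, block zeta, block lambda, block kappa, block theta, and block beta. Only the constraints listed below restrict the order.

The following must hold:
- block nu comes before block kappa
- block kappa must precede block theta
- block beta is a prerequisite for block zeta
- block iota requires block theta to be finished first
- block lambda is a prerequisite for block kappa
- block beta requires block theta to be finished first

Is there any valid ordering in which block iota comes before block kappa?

The constraints give a chain block kappa → block theta → block iota, which forces block kappa before block iota.
So no valid ordering can have block iota before block kappa.

No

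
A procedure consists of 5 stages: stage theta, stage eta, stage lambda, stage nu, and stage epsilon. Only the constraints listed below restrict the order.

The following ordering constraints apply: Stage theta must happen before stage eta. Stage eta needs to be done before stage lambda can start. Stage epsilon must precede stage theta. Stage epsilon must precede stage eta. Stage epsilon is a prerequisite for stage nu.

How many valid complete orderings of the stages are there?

Only stage epsilon has no prerequisites, so it must go first.
Enumerating by repeatedly choosing an available stage (one whose prerequisites are all placed) gives 4 distinct complete orderings.

4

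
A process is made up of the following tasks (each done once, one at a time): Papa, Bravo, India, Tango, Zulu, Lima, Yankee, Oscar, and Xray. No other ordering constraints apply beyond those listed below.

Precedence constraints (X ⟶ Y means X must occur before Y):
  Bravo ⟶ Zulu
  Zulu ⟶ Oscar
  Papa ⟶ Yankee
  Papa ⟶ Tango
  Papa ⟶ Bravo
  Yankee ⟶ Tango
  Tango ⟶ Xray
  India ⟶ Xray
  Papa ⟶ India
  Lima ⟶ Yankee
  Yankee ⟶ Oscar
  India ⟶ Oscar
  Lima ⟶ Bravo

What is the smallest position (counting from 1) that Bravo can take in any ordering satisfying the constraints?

The tasks that are forced before Bravo, directly or transitively, are Papa, Lima. That's 2 tasks.
So at minimum 2 tasks come before Bravo, putting Bravo no earlier than position 3. That position is achievable by scheduling exactly those predecessors first.

3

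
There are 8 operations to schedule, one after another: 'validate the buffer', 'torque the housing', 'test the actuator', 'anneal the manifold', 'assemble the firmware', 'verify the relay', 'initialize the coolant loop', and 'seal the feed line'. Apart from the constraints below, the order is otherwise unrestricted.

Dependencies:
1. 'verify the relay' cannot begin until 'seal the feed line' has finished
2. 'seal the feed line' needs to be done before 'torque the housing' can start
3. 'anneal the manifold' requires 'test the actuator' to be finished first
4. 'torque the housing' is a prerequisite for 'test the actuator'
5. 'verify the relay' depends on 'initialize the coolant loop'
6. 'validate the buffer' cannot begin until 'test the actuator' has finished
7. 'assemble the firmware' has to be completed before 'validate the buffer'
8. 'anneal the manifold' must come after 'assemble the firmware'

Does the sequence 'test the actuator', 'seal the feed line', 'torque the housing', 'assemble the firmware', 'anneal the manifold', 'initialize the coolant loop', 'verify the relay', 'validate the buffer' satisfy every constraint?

Here 'torque the housing' comes after 'test the actuator'.
That contradicts the constraint that 'torque the housing' must precede 'test the actuator'.

No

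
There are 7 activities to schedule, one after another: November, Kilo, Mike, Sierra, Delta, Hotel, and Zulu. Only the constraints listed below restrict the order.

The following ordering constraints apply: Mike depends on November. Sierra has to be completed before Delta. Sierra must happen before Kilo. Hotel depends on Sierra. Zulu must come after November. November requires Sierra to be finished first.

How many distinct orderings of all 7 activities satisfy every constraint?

Sierra is the only activity with nothing required before it, so every ordering starts there.
Systematically extending each partial ordering one activity at a time and counting, there are 240 complete orderings.

240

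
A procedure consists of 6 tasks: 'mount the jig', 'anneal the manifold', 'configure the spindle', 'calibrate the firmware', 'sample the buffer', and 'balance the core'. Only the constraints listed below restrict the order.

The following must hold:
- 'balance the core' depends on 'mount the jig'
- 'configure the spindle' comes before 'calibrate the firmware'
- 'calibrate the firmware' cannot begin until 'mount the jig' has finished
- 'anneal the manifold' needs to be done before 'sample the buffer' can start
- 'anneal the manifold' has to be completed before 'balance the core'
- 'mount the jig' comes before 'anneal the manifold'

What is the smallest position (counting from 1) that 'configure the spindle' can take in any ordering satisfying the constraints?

No constraint forces any other task before 'configure the spindle', so it can be placed first.

1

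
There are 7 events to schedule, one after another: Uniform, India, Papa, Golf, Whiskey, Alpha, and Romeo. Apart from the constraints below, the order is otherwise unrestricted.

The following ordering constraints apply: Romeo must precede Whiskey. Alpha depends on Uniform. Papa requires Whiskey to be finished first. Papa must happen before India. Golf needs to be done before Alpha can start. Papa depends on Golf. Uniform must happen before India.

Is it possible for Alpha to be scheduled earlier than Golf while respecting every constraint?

The constraints give a chain Golf → Alpha, which forces Golf before Alpha.
So no valid ordering can have Alpha before Golf.

No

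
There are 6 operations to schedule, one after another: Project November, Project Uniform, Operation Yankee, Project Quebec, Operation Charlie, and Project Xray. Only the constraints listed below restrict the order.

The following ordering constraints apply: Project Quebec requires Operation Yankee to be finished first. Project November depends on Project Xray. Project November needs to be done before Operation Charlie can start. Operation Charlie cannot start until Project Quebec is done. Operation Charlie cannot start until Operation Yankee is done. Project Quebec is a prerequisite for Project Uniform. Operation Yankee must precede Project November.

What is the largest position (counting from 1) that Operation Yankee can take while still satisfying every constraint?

2

Every operation that must follow Operation Yankee has to come after it. Tracing all chains starting from Operation Yankee, those operations are: Project November, Project Uniform, Project Quebec, Operation Charlie — 4 in total.
With 4 mandatory successors out of 6 operations total, the latest slot for Operation Yankee is 6−4 = 2, and it's reachable by doing all non-successors before Operation Yankee.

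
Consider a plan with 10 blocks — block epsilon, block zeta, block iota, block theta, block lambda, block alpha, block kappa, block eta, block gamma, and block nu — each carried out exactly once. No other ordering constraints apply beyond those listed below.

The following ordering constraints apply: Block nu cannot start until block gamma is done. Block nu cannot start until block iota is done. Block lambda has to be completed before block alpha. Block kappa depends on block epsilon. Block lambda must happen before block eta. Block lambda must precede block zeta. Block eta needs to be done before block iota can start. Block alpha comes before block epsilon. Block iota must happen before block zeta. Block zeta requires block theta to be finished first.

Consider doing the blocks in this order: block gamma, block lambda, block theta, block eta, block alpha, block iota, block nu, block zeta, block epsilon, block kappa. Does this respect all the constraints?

Yes

Going through the constraints one by one, each required predecessor appears earlier in the sequence than its dependent — e.g. block gamma (position 1) is before block nu (position 7), as required.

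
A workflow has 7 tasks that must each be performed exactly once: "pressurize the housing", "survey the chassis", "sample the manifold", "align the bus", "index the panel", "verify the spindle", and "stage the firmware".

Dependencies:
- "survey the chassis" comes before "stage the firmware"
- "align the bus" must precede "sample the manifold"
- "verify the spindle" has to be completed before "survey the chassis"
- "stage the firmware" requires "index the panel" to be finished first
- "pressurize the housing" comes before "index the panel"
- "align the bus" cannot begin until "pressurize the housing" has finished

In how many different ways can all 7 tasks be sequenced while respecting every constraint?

71

2 tasks have no prerequisites ("pressurize the housing", "verify the spindle"), so any of them could come first.
Enumerating by repeatedly choosing an available task (one whose prerequisites are all placed) gives 71 distinct complete orderings.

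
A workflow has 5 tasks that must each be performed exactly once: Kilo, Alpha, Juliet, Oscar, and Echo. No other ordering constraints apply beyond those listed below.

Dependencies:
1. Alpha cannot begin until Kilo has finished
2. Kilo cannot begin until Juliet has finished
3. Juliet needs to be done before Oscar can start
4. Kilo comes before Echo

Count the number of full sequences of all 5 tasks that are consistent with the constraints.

Juliet is the only task with nothing required before it, so every ordering starts there.
Enumerating by repeatedly choosing an available task (one whose prerequisites are all placed) gives 8 distinct complete orderings.

8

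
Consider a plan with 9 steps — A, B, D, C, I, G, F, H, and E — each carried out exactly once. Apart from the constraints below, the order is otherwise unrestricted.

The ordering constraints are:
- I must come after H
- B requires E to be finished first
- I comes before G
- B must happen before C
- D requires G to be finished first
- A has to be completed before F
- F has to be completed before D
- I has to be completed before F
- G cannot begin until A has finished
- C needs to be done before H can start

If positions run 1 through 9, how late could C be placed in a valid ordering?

4

The steps that are forced after C, directly or by a chain of constraints, are D, I, G, F, H. That's 5 steps.
With 5 mandatory successors out of 9 steps total, the latest slot for C is 9−5 = 4, and it's reachable by doing all non-successors before C.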